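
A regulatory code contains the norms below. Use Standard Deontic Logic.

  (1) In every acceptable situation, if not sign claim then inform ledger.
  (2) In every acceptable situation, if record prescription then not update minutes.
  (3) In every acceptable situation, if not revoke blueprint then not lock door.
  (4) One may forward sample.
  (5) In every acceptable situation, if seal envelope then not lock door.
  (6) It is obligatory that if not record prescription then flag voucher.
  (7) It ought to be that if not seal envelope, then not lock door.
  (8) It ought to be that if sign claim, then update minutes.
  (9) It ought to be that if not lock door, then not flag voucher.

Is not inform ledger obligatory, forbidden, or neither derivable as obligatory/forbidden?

Forbidden

Premises 5 and 7 are O(seal_envelope → ¬lock_door) and O(¬seal_envelope → ¬lock_door); every ideal world satisfies seal_envelope or ¬seal_envelope, so in either case ¬lock_door holds — hence O(¬lock_door).
From O(¬lock_door) and premise 9, O(¬lock_door → ¬flag_voucher), we obtain O(¬flag_voucher).
Premise 6 is O(¬record_prescription → flag_voucher); contrapositively O(¬flag_voucher → record_prescription). Since O(¬flag_voucher) holds, K gives O(record_prescription).
From O(record_prescription) and premise 2, O(record_prescription → ¬update_minutes), we obtain O(¬update_minutes).
Premise 8, O(sign_claim → update_minutes), contraposes to O(¬update_minutes → ¬sign_claim); with O(¬update_minutes) we get O(¬sign_claim).
With premise 1, O(¬sign_claim → inform_ledger), the K-axiom yields O(inform_ledger).
Premises 3, 4 do not contribute to this derivation.
Thus O(inform_ledger), which is F(¬inform_ledger): ¬inform_ledger is forbidden.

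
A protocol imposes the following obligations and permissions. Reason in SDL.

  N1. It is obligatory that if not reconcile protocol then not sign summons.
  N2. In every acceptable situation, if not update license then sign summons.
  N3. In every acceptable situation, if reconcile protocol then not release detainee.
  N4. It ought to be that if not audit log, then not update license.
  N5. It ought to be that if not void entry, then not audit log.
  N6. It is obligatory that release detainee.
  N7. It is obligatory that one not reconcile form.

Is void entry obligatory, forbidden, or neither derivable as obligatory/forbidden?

Premise 6 gives O(release_detainee).
Premise 3, O(reconcile_protocol → ¬release_detainee), contraposes to O(release_detainee → ¬reconcile_protocol); with O(release_detainee) we get O(¬reconcile_protocol).
Applying K to premise 1 (O(¬reconcile_protocol → ¬sign_summons)) and O(¬reconcile_protocol) yields O(¬sign_summons).
Premise 2, O(¬update_license → sign_summons), contraposes to O(¬sign_summons → update_license); with O(¬sign_summons) we get O(update_license).
The contrapositive of premise 4 (O(¬audit_log → ¬update_license)) is O(update_license → audit_log), and O(update_license) is already established, so O(audit_log).
The contrapositive of premise 5 (O(¬void_entry → ¬audit_log)) is O(audit_log → void_entry), and O(audit_log) is already established, so O(void_entry).
Premise 7 does not contribute to this derivation.
Hence void_entry is obligatory.

Obligatory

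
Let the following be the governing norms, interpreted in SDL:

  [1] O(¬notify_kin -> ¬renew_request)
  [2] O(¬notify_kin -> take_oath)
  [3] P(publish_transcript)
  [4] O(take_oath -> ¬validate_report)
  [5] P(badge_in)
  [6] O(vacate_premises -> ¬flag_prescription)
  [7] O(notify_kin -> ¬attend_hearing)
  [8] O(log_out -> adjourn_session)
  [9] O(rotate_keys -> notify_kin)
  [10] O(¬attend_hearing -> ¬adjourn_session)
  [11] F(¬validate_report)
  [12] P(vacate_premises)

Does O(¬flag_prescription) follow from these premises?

Premise 6 is O(vacate_premises -> ¬flag_prescription), but O(vacate_premises) is not derivable from the premises (the permission P(vacate_premises) asserts only ¬O(¬vacate_premises), not O(vacate_premises)), so it does not yield O(¬flag_prescription).
No other premise forces O(¬flag_prescription). An ideal world satisfying every premise can still have ¬flag_prescription false, so O(¬flag_prescription) is not derivable.

No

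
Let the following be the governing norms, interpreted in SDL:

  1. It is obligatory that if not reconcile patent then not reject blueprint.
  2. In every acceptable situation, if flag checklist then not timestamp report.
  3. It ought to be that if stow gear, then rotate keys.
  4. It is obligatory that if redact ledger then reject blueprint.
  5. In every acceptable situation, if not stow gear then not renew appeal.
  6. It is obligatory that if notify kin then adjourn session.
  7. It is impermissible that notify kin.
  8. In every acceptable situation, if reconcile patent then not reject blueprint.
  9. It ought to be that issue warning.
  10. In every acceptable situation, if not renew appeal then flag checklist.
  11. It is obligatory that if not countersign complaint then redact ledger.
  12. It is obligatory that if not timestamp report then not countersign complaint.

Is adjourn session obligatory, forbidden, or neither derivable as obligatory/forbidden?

Premise 6 is O(notify_kin → adjourn_session), but O(notify_kin) is not derivable from the premises, so it does not yield O(adjourn_session).
No premise or chain of K-axiom applications forces O(adjourn_session), and none forces O(¬adjourn_session). So adjourn_session is neither obligatory nor forbidden under these norms.

Neither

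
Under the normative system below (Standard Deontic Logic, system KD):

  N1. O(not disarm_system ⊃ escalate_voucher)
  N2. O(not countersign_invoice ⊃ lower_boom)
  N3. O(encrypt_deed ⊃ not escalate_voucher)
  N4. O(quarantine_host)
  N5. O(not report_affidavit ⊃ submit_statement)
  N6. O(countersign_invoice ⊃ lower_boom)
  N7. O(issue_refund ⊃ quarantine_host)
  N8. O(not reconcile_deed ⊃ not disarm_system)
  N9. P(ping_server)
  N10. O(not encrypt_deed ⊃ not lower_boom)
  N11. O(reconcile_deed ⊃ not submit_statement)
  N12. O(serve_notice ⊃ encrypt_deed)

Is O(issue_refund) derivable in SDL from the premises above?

No

Premise 7 is O(issue_refund ⊃ quarantine_host); even if O(quarantine_host) held, inferring O(issue_refund) would be affirming the consequent — invalid.
No other premise forces O(issue_refund). An ideal world satisfying every premise can still have issue_refund false, so O(issue_refund) is not derivable.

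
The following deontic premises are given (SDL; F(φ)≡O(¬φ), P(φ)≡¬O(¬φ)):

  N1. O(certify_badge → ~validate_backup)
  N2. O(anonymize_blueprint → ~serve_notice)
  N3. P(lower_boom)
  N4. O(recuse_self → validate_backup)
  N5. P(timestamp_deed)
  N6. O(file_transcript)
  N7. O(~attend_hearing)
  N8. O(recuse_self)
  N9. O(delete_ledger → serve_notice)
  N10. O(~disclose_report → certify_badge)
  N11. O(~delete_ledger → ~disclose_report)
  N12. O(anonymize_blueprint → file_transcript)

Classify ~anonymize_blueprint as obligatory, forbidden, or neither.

Obligatory

From premise 8 we have O(recuse_self).
Premise 4 is O(recuse_self → validate_backup); since O(recuse_self), deontic closure gives O(validate_backup).
Premise 1, O(certify_badge → ~validate_backup), contraposes to O(validate_backup → ~certify_badge); with O(validate_backup) we get O(~certify_badge).
Premise 10 is O(~disclose_report → certify_badge); contrapositively O(~certify_badge → disclose_report). Since O(~certify_badge) holds, K gives O(disclose_report).
Premise 11 is O(~delete_ledger → ~disclose_report); contrapositively O(disclose_report → delete_ledger). Since O(disclose_report) holds, K gives O(delete_ledger).
From O(delete_ledger) and premise 9, O(delete_ledger → serve_notice), we obtain O(serve_notice).
Premise 2 is O(anonymize_blueprint → ~serve_notice); contrapositively O(serve_notice → ~anonymize_blueprint). Since O(serve_notice) holds, K gives O(~anonymize_blueprint).
Premises 3, 5, 6, 7, 12 do not contribute to this derivation.
Hence ~anonymize_blueprint is obligatory.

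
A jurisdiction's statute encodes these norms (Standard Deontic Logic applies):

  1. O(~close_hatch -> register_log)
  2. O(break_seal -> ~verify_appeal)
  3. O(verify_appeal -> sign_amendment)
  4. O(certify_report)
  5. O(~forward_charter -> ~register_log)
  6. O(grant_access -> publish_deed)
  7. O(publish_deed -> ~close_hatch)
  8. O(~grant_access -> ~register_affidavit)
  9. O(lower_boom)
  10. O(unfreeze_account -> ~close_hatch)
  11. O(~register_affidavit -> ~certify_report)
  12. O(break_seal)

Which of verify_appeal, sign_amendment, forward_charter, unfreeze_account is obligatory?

forward_charter

From premise 4 we have O(certify_report).
The contrapositive of premise 11 (O(~register_affidavit -> ~certify_report)) is O(certify_report -> register_affidavit), and O(certify_report) is already established, so O(register_affidavit).
Premise 8, O(~grant_access -> ~register_affidavit), contraposes to O(register_affidavit -> grant_access); with O(register_affidavit) we get O(grant_access).
Premise 6 is O(grant_access -> publish_deed); since O(grant_access), deontic closure gives O(publish_deed).
Premise 7 is O(publish_deed -> ~close_hatch); since O(publish_deed), deontic closure gives O(~close_hatch).
Applying K to premise 1 (O(~close_hatch -> register_log)) and O(~close_hatch) yields O(register_log).
Premise 5 is O(~forward_charter -> ~register_log); contrapositively O(register_log -> forward_charter). Since O(register_log) holds, K gives O(forward_charter).
So O(forward_charter) holds — forward_charter is obligatory. None of the other listed options is made obligatory by any chain of premises.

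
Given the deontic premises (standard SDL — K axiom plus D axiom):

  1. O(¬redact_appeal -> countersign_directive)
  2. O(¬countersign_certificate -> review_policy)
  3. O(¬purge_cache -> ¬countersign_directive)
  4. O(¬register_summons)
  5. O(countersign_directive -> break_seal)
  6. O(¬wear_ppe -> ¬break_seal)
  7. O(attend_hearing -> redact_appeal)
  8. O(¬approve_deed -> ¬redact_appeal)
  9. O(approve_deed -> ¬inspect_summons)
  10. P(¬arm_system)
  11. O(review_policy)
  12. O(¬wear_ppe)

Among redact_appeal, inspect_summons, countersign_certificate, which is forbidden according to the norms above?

inspect_summons

From premise 12 we have O(¬wear_ppe).
With premise 6, O(¬wear_ppe -> ¬break_seal), the K-axiom yields O(¬break_seal).
Premise 5 is O(countersign_directive -> break_seal); contrapositively O(¬break_seal -> ¬countersign_directive). Since O(¬break_seal) holds, K gives O(¬countersign_directive).
Premise 1 is O(¬redact_appeal -> countersign_directive); contrapositively O(¬countersign_directive -> redact_appeal). Since O(¬countersign_directive) holds, K gives O(redact_appeal).
Premise 8, O(¬approve_deed -> ¬redact_appeal), contraposes to O(redact_appeal -> approve_deed); with O(redact_appeal) we get O(approve_deed).
Premise 9 is O(approve_deed -> ¬inspect_summons); since O(approve_deed), deontic closure gives O(¬inspect_summons).
So O(¬inspect_summons) holds, i.e. inspect_summons is forbidden. None of the other listed options is forbidden under the premises.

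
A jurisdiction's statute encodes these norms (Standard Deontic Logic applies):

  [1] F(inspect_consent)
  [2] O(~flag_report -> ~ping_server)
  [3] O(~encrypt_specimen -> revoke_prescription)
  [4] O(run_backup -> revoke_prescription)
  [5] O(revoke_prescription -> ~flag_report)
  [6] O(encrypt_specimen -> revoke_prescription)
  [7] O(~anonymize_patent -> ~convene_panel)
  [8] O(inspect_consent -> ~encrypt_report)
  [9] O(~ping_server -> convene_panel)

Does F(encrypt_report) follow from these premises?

Premise 8 is O(inspect_consent -> ~encrypt_report), but O(inspect_consent) is not derivable from the premises, so it does not yield O(~encrypt_report).
No other premise forces O(~encrypt_report). An ideal world satisfying every premise can still have encrypt_report true, so F(encrypt_report) is not derivable.

No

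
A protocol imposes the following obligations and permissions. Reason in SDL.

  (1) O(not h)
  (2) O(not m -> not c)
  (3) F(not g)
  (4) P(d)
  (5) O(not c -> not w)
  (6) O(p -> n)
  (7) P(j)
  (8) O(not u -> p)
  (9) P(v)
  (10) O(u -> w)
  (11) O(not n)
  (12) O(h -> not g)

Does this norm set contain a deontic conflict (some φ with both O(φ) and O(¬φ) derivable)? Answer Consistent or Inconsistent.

Consistent

Premise 12 is O(h -> not g), but O(h) is not derivable from the premises, so it does not yield O(not g).
So O(not g) is not derivable, and the apparent clash with O(g) does not arise.
A world satisfying every obligation exists (e.g. c=true, d=false, g=true, h=false, j=false, m=true, n=false, p=false, u=true, v=false, w=true); no atom is both obligatory and forbidden, so the set is consistent.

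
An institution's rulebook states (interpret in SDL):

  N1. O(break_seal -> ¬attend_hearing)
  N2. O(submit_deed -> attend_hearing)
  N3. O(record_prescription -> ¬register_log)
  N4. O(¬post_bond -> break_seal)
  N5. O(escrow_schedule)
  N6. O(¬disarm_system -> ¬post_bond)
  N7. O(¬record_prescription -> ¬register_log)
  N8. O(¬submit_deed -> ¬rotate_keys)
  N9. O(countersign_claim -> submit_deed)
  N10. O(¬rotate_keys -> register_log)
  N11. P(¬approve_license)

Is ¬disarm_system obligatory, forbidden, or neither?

Forbidden

Premises 7 and 3 cover both cases: O(¬record_prescription -> ¬register_log) and O(record_prescription -> ¬register_log). Since ¬record_prescription ∨ record_prescription is a tautology, O(¬register_log) follows.
Premise 10 is O(¬rotate_keys -> register_log); contrapositively O(¬register_log -> rotate_keys). Since O(¬register_log) holds, K gives O(rotate_keys).
The contrapositive of premise 8 (O(¬submit_deed -> ¬rotate_keys)) is O(rotate_keys -> submit_deed), and O(rotate_keys) is already established, so O(submit_deed).
With premise 2, O(submit_deed -> attend_hearing), the K-axiom yields O(attend_hearing).
The contrapositive of premise 1 (O(break_seal -> ¬attend_hearing)) is O(attend_hearing -> ¬break_seal), and O(attend_hearing) is already established, so O(¬break_seal).
Premise 4, O(¬post_bond -> break_seal), contraposes to O(¬break_seal -> post_bond); with O(¬break_seal) we get O(post_bond).
The contrapositive of premise 6 (O(¬disarm_system -> ¬post_bond)) is O(post_bond -> disarm_system), and O(post_bond) is already established, so O(disarm_system).
Premises 5, 9, 11 do not contribute to this derivation.
Thus O(disarm_system), which is F(¬disarm_system): ¬disarm_system is forbidden.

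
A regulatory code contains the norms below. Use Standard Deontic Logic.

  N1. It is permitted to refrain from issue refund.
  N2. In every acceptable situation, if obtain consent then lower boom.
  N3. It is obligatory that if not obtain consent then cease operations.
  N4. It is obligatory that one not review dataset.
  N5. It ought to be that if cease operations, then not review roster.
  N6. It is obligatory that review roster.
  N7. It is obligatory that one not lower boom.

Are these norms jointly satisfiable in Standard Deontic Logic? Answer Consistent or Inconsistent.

Inconsistent

Premise 6 gives O(review_roster).
Premise 5 is O(cease_operations → ¬review_roster); contrapositively O(review_roster → ¬cease_operations). Since O(review_roster) holds, K gives O(¬cease_operations).
Premise 3 is O(¬obtain_consent → cease_operations); contrapositively O(¬cease_operations → obtain_consent). Since O(¬cease_operations) holds, K gives O(obtain_consent).
With premise 2, O(obtain_consent → lower_boom), the K-axiom yields O(lower_boom).
Yet premise 7 states O(¬lower_boom).
We now have both O(lower_boom) and O(¬lower_boom) — lower_boom is simultaneously obligatory and forbidden, violating the D-axiom.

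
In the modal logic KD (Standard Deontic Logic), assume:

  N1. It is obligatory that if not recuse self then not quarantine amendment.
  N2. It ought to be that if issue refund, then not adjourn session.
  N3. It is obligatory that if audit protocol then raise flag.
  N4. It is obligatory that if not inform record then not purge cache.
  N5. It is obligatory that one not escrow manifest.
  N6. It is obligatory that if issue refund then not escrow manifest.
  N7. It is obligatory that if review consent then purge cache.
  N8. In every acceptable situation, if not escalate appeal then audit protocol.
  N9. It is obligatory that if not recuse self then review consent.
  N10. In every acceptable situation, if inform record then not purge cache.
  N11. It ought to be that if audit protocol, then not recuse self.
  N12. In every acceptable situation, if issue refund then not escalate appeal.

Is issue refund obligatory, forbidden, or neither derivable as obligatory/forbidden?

Forbidden

Premises 10 and 4 are O(inform_record → ¬purge_cache) and O(¬inform_record → ¬purge_cache); every ideal world satisfies inform_record or ¬inform_record, so in either case ¬purge_cache holds — hence O(¬purge_cache).
Premise 7 is O(review_consent → purge_cache); contrapositively O(¬purge_cache → ¬review_consent). Since O(¬purge_cache) holds, K gives O(¬review_consent).
Premise 9 is O(¬recuse_self → review_consent); contrapositively O(¬review_consent → recuse_self). Since O(¬review_consent) holds, K gives O(recuse_self).
Premise 11, O(audit_protocol → ¬recuse_self), contraposes to O(recuse_self → ¬audit_protocol); with O(recuse_self) we get O(¬audit_protocol).
Premise 8 is O(¬escalate_appeal → audit_protocol); contrapositively O(¬audit_protocol → escalate_appeal). Since O(¬audit_protocol) holds, K gives O(escalate_appeal).
Premise 12 is O(issue_refund → ¬escalate_appeal); contrapositively O(escalate_appeal → ¬issue_refund). Since O(escalate_appeal) holds, K gives O(¬issue_refund).
Premises 1, 2, 3, 5, 6 do not contribute to this derivation.
Thus O(¬issue_refund), which is F(issue_refund): issue_refund is forbidden.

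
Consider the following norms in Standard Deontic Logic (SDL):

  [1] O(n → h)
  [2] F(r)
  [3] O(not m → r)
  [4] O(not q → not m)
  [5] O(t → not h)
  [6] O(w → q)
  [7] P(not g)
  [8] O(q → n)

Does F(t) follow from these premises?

Yes

Premise 2, F(r), is equivalent to O(not r).
Premise 3, O(not m → r), contraposes to O(not r → m); with O(not r) we get O(m).
Premise 4 is O(not q → not m); contrapositively O(m → q). Since O(m) holds, K gives O(q).
From O(q) and premise 8, O(q → n), we obtain O(n).
With premise 1, O(n → h), the K-axiom yields O(h).
The contrapositive of premise 5 (O(t → not h)) is O(h → not t), and O(h) is already established, so O(not t).
Premises 6, 7 do not contribute to this derivation.
So O(not t) holds, i.e. F(t). The claim follows.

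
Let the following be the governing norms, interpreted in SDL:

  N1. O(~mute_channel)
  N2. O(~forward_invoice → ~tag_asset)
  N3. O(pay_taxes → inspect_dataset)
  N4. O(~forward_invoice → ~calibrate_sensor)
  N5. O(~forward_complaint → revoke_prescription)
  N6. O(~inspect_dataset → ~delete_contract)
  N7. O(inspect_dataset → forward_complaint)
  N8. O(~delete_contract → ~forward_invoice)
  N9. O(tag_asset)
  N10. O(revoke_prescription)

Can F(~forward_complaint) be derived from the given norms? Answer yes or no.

Premise 9 states O(tag_asset) outright.
Premise 2, O(~forward_invoice → ~tag_asset), contraposes to O(tag_asset → forward_invoice); with O(tag_asset) we get O(forward_invoice).
Premise 8, O(~delete_contract → ~forward_invoice), contraposes to O(forward_invoice → delete_contract); with O(forward_invoice) we get O(delete_contract).
The contrapositive of premise 6 (O(~inspect_dataset → ~delete_contract)) is O(delete_contract → inspect_dataset), and O(delete_contract) is already established, so O(inspect_dataset).
From O(inspect_dataset) and premise 7, O(inspect_dataset → forward_complaint), we obtain O(forward_complaint).
Premises 1, 3, 4, 5, 10 do not contribute to this derivation.
So O(forward_complaint) holds, i.e. F(~forward_complaint). The claim follows.

Yes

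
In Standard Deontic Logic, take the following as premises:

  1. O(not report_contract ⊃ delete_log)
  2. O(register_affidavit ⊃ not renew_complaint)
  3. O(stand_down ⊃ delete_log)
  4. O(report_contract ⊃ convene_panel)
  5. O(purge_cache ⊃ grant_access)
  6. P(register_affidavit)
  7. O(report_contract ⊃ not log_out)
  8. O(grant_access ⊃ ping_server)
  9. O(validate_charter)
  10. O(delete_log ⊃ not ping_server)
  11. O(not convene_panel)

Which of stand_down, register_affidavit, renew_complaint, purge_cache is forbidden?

purge_cache

From premise 11 we have O(not convene_panel).
The contrapositive of premise 4 (O(report_contract ⊃ convene_panel)) is O(not convene_panel ⊃ not report_contract), and O(not convene_panel) is already established, so O(not report_contract).
Applying K to premise 1 (O(not report_contract ⊃ delete_log)) and O(not report_contract) yields O(delete_log).
With premise 10, O(delete_log ⊃ not ping_server), the K-axiom yields O(not ping_server).
Premise 8, O(grant_access ⊃ ping_server), contraposes to O(not ping_server ⊃ not grant_access); with O(not ping_server) we get O(not grant_access).
Premise 5 is O(purge_cache ⊃ grant_access); contrapositively O(not grant_access ⊃ not purge_cache). Since O(not grant_access) holds, K gives O(not purge_cache).
So O(not purge_cache) holds, i.e. purge_cache is forbidden. None of the other listed options is forbidden under the premises.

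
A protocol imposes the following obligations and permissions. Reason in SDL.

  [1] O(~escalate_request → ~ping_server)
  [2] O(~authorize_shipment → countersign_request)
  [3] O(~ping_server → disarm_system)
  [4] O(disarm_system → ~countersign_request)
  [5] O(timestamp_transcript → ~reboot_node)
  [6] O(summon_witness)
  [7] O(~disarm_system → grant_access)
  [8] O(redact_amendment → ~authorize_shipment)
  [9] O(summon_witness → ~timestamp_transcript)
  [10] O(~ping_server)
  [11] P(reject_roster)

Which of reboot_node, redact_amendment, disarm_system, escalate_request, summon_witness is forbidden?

redact_amendment

Premise 10 gives O(~ping_server).
Premise 3 is O(~ping_server → disarm_system); since O(~ping_server), deontic closure gives O(disarm_system).
Premise 4 is O(disarm_system → ~countersign_request); since O(disarm_system), deontic closure gives O(~countersign_request).
Premise 2, O(~authorize_shipment → countersign_request), contraposes to O(~countersign_request → authorize_shipment); with O(~countersign_request) we get O(authorize_shipment).
The contrapositive of premise 8 (O(redact_amendment → ~authorize_shipment)) is O(authorize_shipment → ~redact_amendment), and O(authorize_shipment) is already established, so O(~redact_amendment).
So O(~redact_amendment) holds, i.e. redact_amendment is forbidden. None of the other listed options is forbidden under the premises.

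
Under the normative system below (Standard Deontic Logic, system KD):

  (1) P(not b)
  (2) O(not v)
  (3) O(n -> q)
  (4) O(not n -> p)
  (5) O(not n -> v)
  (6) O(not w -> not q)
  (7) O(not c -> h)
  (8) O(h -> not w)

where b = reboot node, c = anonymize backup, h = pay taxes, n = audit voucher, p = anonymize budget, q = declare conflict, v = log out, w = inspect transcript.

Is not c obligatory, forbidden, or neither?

Forbidden

From premise 2 we have O(not v).
Premise 5 is O(not n -> v); contrapositively O(not v -> n). Since O(not v) holds, K gives O(n).
With premise 3, O(n -> q), the K-axiom yields O(q).
Premise 6, O(not w -> not q), contraposes to O(q -> w); with O(q) we get O(w).
Premise 8 is O(h -> not w); contrapositively O(w -> not h). Since O(w) holds, K gives O(not h).
Premise 7 is O(not c -> h); contrapositively O(not h -> c). Since O(not h) holds, K gives O(c).
Premises 1, 4 do not contribute to this derivation.
Thus O(c), which is F(not c): not c is forbidden.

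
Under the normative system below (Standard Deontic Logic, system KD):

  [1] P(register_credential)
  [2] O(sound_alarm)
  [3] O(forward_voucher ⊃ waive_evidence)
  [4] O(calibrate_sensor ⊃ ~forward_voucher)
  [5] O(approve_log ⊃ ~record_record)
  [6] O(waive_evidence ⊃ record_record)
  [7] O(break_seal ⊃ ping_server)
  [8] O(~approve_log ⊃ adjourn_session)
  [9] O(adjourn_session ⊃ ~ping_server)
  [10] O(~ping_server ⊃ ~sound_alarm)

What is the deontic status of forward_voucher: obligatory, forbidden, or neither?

Premise 2 gives O(sound_alarm).
The contrapositive of premise 10 (O(~ping_server ⊃ ~sound_alarm)) is O(sound_alarm ⊃ ping_server), and O(sound_alarm) is already established, so O(ping_server).
Premise 9, O(adjourn_session ⊃ ~ping_server), contraposes to O(ping_server ⊃ ~adjourn_session); with O(ping_server) we get O(~adjourn_session).
Premise 8, O(~approve_log ⊃ adjourn_session), contraposes to O(~adjourn_session ⊃ approve_log); with O(~adjourn_session) we get O(approve_log).
With premise 5, O(approve_log ⊃ ~record_record), the K-axiom yields O(~record_record).
Premise 6, O(waive_evidence ⊃ record_record), contraposes to O(~record_record ⊃ ~waive_evidence); with O(~record_record) we get O(~waive_evidence).
Premise 3, O(forward_voucher ⊃ waive_evidence), contraposes to O(~waive_evidence ⊃ ~forward_voucher); with O(~waive_evidence) we get O(~forward_voucher).
Premises 1, 4, 7 do not contribute to this derivation.
Thus O(~forward_voucher), which is F(forward_voucher): forward_voucher is forbidden.

Forbidden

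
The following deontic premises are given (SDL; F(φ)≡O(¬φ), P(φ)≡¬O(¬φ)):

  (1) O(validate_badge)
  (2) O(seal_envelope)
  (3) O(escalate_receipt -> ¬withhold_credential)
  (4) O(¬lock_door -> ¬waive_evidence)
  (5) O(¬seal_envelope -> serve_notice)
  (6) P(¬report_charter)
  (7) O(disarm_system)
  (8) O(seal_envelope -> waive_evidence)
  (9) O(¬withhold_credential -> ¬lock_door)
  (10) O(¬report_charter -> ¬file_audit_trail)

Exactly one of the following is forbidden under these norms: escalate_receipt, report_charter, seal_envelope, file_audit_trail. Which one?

escalate_receipt

Premise 2 states O(seal_envelope) outright.
From O(seal_envelope) and premise 8, O(seal_envelope -> waive_evidence), we obtain O(waive_evidence).
The contrapositive of premise 4 (O(¬lock_door -> ¬waive_evidence)) is O(waive_evidence -> lock_door), and O(waive_evidence) is already established, so O(lock_door).
Premise 9, O(¬withhold_credential -> ¬lock_door), contraposes to O(lock_door -> withhold_credential); with O(lock_door) we get O(withhold_credential).
Premise 3, O(escalate_receipt -> ¬withhold_credential), contraposes to O(withhold_credential -> ¬escalate_receipt); with O(withhold_credential) we get O(¬escalate_receipt).
So O(¬escalate_receipt) holds, i.e. escalate_receipt is forbidden. None of the other listed options is forbidden under the premises.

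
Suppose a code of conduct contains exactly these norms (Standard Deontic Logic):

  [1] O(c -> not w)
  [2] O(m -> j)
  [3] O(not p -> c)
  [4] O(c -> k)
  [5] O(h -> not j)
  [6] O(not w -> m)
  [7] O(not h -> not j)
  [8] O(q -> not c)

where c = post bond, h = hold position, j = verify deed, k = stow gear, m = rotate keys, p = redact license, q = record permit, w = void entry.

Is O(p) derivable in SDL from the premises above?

Yes

Premises 7 and 5 are O(not h -> not j) and O(h -> not j); every ideal world satisfies not h or h, so in either case not j holds — hence O(not j).
Premise 2, O(m -> j), contraposes to O(not j -> not m); with O(not j) we get O(not m).
Premise 6 is O(not w -> m); contrapositively O(not m -> w). Since O(not m) holds, K gives O(w).
Premise 1 is O(c -> not w); contrapositively O(w -> not c). Since O(w) holds, K gives O(not c).
Premise 3, O(not p -> c), contraposes to O(not c -> p); with O(not c) we get O(p).
Premises 4, 8 do not contribute to this derivation.
So O(p) follows.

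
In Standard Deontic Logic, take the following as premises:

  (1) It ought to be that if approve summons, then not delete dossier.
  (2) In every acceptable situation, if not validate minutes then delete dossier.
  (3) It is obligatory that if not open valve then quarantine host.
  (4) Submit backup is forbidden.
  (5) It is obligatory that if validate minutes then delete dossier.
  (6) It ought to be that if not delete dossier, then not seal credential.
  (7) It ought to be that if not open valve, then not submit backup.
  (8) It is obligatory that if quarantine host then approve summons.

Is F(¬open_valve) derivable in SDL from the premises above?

Premises 5 and 2 cover both cases: O(validate_minutes → delete_dossier) and O(¬validate_minutes → delete_dossier). Since validate_minutes ∨ ¬validate_minutes is a tautology, O(delete_dossier) follows.
Premise 1 is O(approve_summons → ¬delete_dossier); contrapositively O(delete_dossier → ¬approve_summons). Since O(delete_dossier) holds, K gives O(¬approve_summons).
The contrapositive of premise 8 (O(quarantine_host → approve_summons)) is O(¬approve_summons → ¬quarantine_host), and O(¬approve_summons) is already established, so O(¬quarantine_host).
Premise 3, O(¬open_valve → quarantine_host), contraposes to O(¬quarantine_host → open_valve); with O(¬quarantine_host) we get O(open_valve).
Premises 4, 6, 7 do not contribute to this derivation.
So O(open_valve) holds, i.e. F(¬open_valve). The claim follows.

Yes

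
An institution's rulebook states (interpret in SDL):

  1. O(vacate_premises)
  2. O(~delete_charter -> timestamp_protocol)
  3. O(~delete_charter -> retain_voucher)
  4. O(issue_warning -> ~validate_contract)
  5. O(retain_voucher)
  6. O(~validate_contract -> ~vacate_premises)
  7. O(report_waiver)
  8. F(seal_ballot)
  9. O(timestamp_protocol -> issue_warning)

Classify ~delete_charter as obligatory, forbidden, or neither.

From premise 1 we have O(vacate_premises).
Premise 6, O(~validate_contract -> ~vacate_premises), contraposes to O(vacate_premises -> validate_contract); with O(vacate_premises) we get O(validate_contract).
Premise 4, O(issue_warning -> ~validate_contract), contraposes to O(validate_contract -> ~issue_warning); with O(validate_contract) we get O(~issue_warning).
The contrapositive of premise 9 (O(timestamp_protocol -> issue_warning)) is O(~issue_warning -> ~timestamp_protocol), and O(~issue_warning) is already established, so O(~timestamp_protocol).
Premise 2, O(~delete_charter -> timestamp_protocol), contraposes to O(~timestamp_protocol -> delete_charter); with O(~timestamp_protocol) we get O(delete_charter).
Premises 3, 5, 7, 8 do not contribute to this derivation.
Thus O(delete_charter), which is F(~delete_charter): ~delete_charter is forbidden.

Forbidden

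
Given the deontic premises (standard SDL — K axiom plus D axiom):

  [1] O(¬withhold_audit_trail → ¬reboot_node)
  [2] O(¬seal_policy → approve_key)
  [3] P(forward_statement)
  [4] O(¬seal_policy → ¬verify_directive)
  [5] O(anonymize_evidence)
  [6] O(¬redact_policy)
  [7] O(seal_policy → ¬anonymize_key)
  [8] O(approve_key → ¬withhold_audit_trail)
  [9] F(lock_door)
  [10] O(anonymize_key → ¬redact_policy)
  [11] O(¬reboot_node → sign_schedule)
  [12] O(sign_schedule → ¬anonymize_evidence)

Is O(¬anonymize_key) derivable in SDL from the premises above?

Premise 5 states O(anonymize_evidence) outright.
Premise 12, O(sign_schedule → ¬anonymize_evidence), contraposes to O(anonymize_evidence → ¬sign_schedule); with O(anonymize_evidence) we get O(¬sign_schedule).
Premise 11, O(¬reboot_node → sign_schedule), contraposes to O(¬sign_schedule → reboot_node); with O(¬sign_schedule) we get O(reboot_node).
The contrapositive of premise 1 (O(¬withhold_audit_trail → ¬reboot_node)) is O(reboot_node → withhold_audit_trail), and O(reboot_node) is already established, so O(withhold_audit_trail).
Premise 8 is O(approve_key → ¬withhold_audit_trail); contrapositively O(withhold_audit_trail → ¬approve_key). Since O(withhold_audit_trail) holds, K gives O(¬approve_key).
Premise 2, O(¬seal_policy → approve_key), contraposes to O(¬approve_key → seal_policy); with O(¬approve_key) we get O(seal_policy).
From O(seal_policy) and premise 7, O(seal_policy → ¬anonymize_key), we obtain O(¬anonymize_key).
Premises 3, 4, 6, 9, 10 do not contribute to this derivation.
So O(¬anonymize_key) follows.

Yes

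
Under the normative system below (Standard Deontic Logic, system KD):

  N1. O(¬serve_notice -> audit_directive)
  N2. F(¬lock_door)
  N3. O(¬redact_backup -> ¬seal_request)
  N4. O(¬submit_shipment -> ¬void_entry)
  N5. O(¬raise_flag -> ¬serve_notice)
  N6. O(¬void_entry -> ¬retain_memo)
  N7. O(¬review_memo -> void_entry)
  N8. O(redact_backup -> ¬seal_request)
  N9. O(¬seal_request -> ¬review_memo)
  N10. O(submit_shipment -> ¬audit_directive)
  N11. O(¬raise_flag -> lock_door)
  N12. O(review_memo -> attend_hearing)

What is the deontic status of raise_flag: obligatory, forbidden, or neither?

Premises 8 and 3 are O(redact_backup -> ¬seal_request) and O(¬redact_backup -> ¬seal_request); every ideal world satisfies redact_backup or ¬redact_backup, so in either case ¬seal_request holds — hence O(¬seal_request).
With premise 9, O(¬seal_request -> ¬review_memo), the K-axiom yields O(¬review_memo).
With premise 7, O(¬review_memo -> void_entry), the K-axiom yields O(void_entry).
Premise 4 is O(¬submit_shipment -> ¬void_entry); contrapositively O(void_entry -> submit_shipment). Since O(void_entry) holds, K gives O(submit_shipment).
Applying K to premise 10 (O(submit_shipment -> ¬audit_directive)) and O(submit_shipment) yields O(¬audit_directive).
Premise 1 is O(¬serve_notice -> audit_directive); contrapositively O(¬audit_directive -> serve_notice). Since O(¬audit_directive) holds, K gives O(serve_notice).
The contrapositive of premise 5 (O(¬raise_flag -> ¬serve_notice)) is O(serve_notice -> raise_flag), and O(serve_notice) is already established, so O(raise_flag).
Premises 2, 6, 11, 12 do not contribute to this derivation.
Hence raise_flag is obligatory.

Obligatory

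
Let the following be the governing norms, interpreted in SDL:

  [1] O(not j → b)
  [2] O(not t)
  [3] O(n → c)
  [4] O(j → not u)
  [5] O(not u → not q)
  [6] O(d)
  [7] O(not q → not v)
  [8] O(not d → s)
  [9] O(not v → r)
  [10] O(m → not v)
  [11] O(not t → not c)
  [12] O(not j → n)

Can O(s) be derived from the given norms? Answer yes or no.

Premise 8 is O(not d → s), but O(not d) is not derivable from the premises, so it does not yield O(s).
No other premise forces O(s). An ideal world satisfying every premise can still have s false, so O(s) is not derivable.

No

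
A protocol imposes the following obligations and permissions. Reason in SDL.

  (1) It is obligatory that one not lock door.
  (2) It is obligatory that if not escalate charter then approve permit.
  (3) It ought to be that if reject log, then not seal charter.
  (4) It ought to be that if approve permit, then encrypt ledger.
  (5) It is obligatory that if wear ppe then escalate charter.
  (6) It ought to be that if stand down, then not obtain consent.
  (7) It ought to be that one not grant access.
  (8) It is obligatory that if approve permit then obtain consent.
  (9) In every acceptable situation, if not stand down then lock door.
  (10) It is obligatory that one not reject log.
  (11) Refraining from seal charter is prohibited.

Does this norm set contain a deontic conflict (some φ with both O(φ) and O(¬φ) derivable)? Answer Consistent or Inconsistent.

Consistent

Premise 3 is O(reject_log → ¬seal_charter), but O(reject_log) is not derivable from the premises, so it does not yield O(¬seal_charter).
So O(¬seal_charter) is not derivable, and the apparent clash with O(seal_charter) does not arise.
A world satisfying every obligation exists (e.g. approve_permit=false, encrypt_ledger=false, escalate_charter=true, grant_access=false, lock_door=false, obtain_consent=false, reject_log=false, seal_charter=true, stand_down=true, wear_ppe=false); no atom is both obligatory and forbidden, so the set is consistent.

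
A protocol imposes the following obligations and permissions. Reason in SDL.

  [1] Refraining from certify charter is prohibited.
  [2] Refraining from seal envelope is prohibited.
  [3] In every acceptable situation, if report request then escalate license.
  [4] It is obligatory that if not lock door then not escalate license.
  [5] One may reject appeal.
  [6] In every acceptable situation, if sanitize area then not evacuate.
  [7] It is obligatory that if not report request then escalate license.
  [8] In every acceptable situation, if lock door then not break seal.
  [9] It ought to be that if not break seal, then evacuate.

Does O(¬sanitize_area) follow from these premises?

Yes

Premises 7 and 3 cover both cases: O(¬report_request → escalate_license) and O(report_request → escalate_license). Since ¬report_request ∨ report_request is a tautology, O(escalate_license) follows.
Premise 4, O(¬lock_door → ¬escalate_license), contraposes to O(escalate_license → lock_door); with O(escalate_license) we get O(lock_door).
Applying K to premise 8 (O(lock_door → ¬break_seal)) and O(lock_door) yields O(¬break_seal).
Premise 9 is O(¬break_seal → evacuate); since O(¬break_seal), deontic closure gives O(evacuate).
Premise 6 is O(sanitize_area → ¬evacuate); contrapositively O(evacuate → ¬sanitize_area). Since O(evacuate) holds, K gives O(¬sanitize_area).
Premises 1, 2, 5 do not contribute to this derivation.
So O(¬sanitize_area) follows.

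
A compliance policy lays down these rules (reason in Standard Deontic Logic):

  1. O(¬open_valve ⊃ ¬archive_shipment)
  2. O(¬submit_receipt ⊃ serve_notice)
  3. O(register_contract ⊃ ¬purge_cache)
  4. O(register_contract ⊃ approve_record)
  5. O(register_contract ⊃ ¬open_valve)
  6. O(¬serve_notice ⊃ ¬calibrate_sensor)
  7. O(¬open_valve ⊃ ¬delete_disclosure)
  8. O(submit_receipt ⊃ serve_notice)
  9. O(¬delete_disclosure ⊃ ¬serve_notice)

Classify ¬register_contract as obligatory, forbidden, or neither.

Obligatory

Premises 2 and 8 are O(¬submit_receipt ⊃ serve_notice) and O(submit_receipt ⊃ serve_notice); every ideal world satisfies ¬submit_receipt or submit_receipt, so in either case serve_notice holds — hence O(serve_notice).
The contrapositive of premise 9 (O(¬delete_disclosure ⊃ ¬serve_notice)) is O(serve_notice ⊃ delete_disclosure), and O(serve_notice) is already established, so O(delete_disclosure).
The contrapositive of premise 7 (O(¬open_valve ⊃ ¬delete_disclosure)) is O(delete_disclosure ⊃ open_valve), and O(delete_disclosure) is already established, so O(open_valve).
The contrapositive of premise 5 (O(register_contract ⊃ ¬open_valve)) is O(open_valve ⊃ ¬register_contract), and O(open_valve) is already established, so O(¬register_contract).
Premises 1, 3, 4, 6 do not contribute to this derivation.
Hence ¬register_contract is obligatory.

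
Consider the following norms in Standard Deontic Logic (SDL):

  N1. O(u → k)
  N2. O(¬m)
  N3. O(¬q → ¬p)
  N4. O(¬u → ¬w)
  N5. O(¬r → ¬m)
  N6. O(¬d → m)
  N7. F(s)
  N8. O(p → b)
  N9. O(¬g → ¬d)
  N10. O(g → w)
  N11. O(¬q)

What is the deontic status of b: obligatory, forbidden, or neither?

Premise 8 is O(p → b), but O(p) is not derivable from the premises, so it does not yield O(b).
No premise or chain of K-axiom applications forces O(b), and none forces O(¬b). So b is neither obligatory nor forbidden under these norms.

Neither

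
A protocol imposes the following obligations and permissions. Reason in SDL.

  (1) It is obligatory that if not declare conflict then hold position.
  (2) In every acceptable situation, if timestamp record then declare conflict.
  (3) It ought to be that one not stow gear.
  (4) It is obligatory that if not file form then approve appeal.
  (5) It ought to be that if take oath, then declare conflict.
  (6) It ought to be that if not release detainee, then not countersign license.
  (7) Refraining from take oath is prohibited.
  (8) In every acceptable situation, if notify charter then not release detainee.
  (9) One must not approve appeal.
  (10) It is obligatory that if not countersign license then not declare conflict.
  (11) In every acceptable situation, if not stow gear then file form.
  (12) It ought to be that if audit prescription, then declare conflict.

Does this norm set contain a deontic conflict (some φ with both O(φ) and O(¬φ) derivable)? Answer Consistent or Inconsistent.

Premise 4 is O(¬file_form → approve_appeal), but O(¬file_form) is not derivable from the premises, so it does not yield O(approve_appeal).
So O(approve_appeal) is not derivable, and the apparent clash with O(¬approve_appeal) does not arise.
A world satisfying every obligation exists (e.g. approve_appeal=false, audit_prescription=false, countersign_license=true, declare_conflict=true, file_form=true, hold_position=false, notify_charter=false, release_detainee=true, stow_gear=false, take_oath=true, timestamp_record=false); no atom is both obligatory and forbidden, so the set is consistent.

Consistent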